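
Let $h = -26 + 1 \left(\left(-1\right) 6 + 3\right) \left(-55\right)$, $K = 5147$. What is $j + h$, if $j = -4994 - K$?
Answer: $-10002$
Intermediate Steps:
$h = 139$ ($h = -26 + 1 \left(-6 + 3\right) \left(-55\right) = -26 + 1 \left(-3\right) \left(-55\right) = -26 - -165 = -26 + 165 = 139$)
$j = -10141$ ($j = -4994 - 5147 = -10141$)
$j + h = -10141 + 139 = -10002$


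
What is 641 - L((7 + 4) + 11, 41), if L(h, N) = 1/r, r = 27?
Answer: 17306/27 ≈ 640.96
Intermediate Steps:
L(h, N) = 1/27
641 - L((7 + 4) + 11, 41) = 641 - 1*1/27 = 641 - 1/27 = 17306/27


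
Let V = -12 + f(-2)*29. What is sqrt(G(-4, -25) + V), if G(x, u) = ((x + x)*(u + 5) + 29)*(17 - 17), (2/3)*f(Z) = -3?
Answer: I*sqrt(570)/2 ≈ 11.937*I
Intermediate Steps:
f(Z) = -9/2 (f(Z) = (3/2)*(-3) = -9/2)
G(x, u) = 0 (G(x, u) = ((2*x)*(5 + u) + 29)*0 = (2*x*(5 + u) + 29)*0 = (29 + 2*x*(5 + u))*0 = 0)
V = -285/2 (V = -12 - 9/2*29 = -12 - 261/2 = -285/2 ≈ -142.50)
sqrt(G(-4, -25) + V) = sqrt(0 - 285/2) = sqrt(-285/2) = I*sqrt(570)/2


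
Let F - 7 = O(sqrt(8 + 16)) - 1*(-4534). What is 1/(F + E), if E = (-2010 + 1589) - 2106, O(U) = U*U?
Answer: 1/2038 ≈ 0.00049068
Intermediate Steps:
O(U) = U**2
E = -2527 (E = -421 - 2106 = -2527)
F = 4565 (F = 7 + ((sqrt(8 + 16))**2 - 1*(-4534)) = 7 + ((sqrt(24))**2 + 4534) = 7 + ((2*sqrt(6))**2 + 4534) = 7 + (24 + 4534) = 7 + 4558 = 4565)
1/(F + E) = 1/(4565 - 2527) = 1/2038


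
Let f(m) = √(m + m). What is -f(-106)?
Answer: -2*I*√53 ≈ -14.56*I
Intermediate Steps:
f(m) = √2*√m (f(m) = √(2*m) = √2*√m)
-f(-106) = -√2*√(-106) = -√2*I*√106 = -2*I*√53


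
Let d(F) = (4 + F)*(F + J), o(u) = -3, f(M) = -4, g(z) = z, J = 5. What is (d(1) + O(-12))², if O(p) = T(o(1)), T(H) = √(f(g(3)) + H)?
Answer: (30 + I*√7)² ≈ 893.0 + 158.75*I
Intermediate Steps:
d(F) = (4 + F)*(5 + F) (d(F) = (4 + F)*(F + 5) = (4 + F)*(5 + F))
T(H) = √(-4 + H)
O(p) = I*√7 (O(p) = √(-4 - 3) = √(-7) = I*√7)
(d(1) + O(-12))² = ((20 + 1² + 9*1) + I*√7)² = ((20 + 1 + 9) + I*√7)² = (30 + I*√7)²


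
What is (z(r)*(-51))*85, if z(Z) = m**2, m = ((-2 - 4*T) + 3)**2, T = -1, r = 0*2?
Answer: -2709375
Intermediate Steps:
r = 0
m = 25 (m = ((-2 - 4*(-1)) + 3)**2 = ((-2 + 4) + 3)**2 = (2 + 3)**2 = 5**2 = 25)
z(Z) = 625 (z(Z) = 25**2 = 625)
(z(r)*(-51))*85 = (625*(-51))*85 = -31875*85 = -2709375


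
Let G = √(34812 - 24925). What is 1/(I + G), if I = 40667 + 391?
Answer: 41058/1685749477 - √9887/1685749477 ≈ 2.4297e-5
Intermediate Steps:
I = 41058
G = √9887 ≈ 99.433
1/(I + G) = 1/(41058 + √9887)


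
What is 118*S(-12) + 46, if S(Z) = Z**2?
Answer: 17038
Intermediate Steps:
118*S(-12) + 46 = 118*(-12)**2 + 46 = 118*144 + 46 = 16992 + 46 = 17038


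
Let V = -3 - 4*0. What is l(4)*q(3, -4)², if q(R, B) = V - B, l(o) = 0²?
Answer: 0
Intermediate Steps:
l(o) = 0
V = -3 (V = -3 + 0 = -3)
q(R, B) = -3 - B
l(4)*q(3, -4)² = 0*(-3 - 1*(-4))² = 0*(-3 + 4)² = 0*1² = 0*1 = 0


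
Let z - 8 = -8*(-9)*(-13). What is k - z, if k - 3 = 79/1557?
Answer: 1449646/1557 ≈ 931.05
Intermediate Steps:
z = -928 (z = 8 - 8*(-9)*(-13) = 8 + 72*(-13) = 8 - 936 = -928)
k = 4750/1557 (k = 3 + 79/1557 = 4750/1557 ≈ 3.0507)
k - z = 4750/1557 - 1*(-928) = 4750/1557 + 928 = 1449646/1557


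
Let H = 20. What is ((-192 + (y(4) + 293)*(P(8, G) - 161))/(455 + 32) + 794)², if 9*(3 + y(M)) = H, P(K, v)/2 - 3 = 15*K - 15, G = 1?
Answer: 13126302904576/19210689 ≈ 6.8328e+5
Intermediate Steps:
P(K, v) = -24 + 30*K (P(K, v) = 6 + 2*(15*K - 15) = 6 + 2*(-15 + 15*K) = 6 + (-30 + 30*K) = -24 + 30*K)
y(M) = -7/9 (y(M) = -3 + (⅑)*20 = -3 + 20/9 = -7/9)
((-192 + (y(4) + 293)*(P(8, G) - 161))/(455 + 32) + 794)² = ((-192 + (-7/9 + 293)*((-24 + 30*8) - 161))/(455 + 32) + 794)² = ((-192 + 2630*((-24 + 240) - 161)/9)/487 + 794)² = ((-192 + 2630*(216 - 161)/9)*(1/487) + 794)² = ((-192 + (2630/9)*55)*(1/487) + 794)² = ((-192 + 144650/9)*(1/487) + 794)² = ((142922/9)*(1/487) + 794)² = (142922/4383 + 794)² = (3623024/4383)² = 13126302904576/19210689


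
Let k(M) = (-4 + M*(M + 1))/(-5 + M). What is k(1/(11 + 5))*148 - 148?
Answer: -9509/316 ≈ -30.092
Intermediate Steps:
k(M) = (-4 + M*(1 + M))/(-5 + M)
k(1/(11 + 5))*148 - 148 = ((-4 + 1/(11 + 5) + (1/(11 + 5))²)/(-5 + 1/(11 + 5)))*148 - 148 = ((-4 + 1/16 + (1/16)²)/(-5 + 1/16))*148 - 148 = ((-4 + 1/16 + 1/256)/(-79/16))*148 - 148 = -16/79*(-1007/256)*148 - 148 = (1007/1264)*148 - 148 = 37259/316 - 148 = -9509/316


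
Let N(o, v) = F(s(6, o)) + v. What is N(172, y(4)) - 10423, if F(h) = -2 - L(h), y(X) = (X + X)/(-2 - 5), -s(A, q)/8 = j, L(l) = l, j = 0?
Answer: -72983/7 ≈ -10426.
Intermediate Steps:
s(A, q) = 0 (s(A, q) = -8*0 = 0)
y(X) = -2*X/7 (y(X) = (2*X)/(-7) = (2*X)*(-⅐) = -2*X/7)
F(h) = -2 - h
N(o, v) = -2 + v (N(o, v) = (-2 - 1*0) + v = (-2 + 0) + v = -2 + v)
N(172, y(4)) - 10423 = (-2 - 2/7*4) - 10423 = (-2 - 8/7) - 10423 = -22/7 - 10423 = -72983/7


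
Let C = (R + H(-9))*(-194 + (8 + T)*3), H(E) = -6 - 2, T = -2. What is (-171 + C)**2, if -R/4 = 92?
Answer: 4356660025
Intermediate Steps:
R = -368 (R = -4*92 = -368)
H(E) = -8
C = 66176 (C = (-368 - 8)*(-194 + (8 - 2)*3) = -376*(-194 + 6*3) = -376*(-194 + 18) = -376*(-176) = 66176)
(-171 + C)**2 = (-171 + 66176)**2 = 66005**2 = 4356660025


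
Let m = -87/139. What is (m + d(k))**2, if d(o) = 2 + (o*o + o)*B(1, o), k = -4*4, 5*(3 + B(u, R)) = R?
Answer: 42700502881/19321 ≈ 2.2101e+6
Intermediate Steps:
B(u, R) = -3 + R/5
m = -87/139 (m = -87*1/139 = -87/139 ≈ -0.62590)
k = -16
d(o) = 2 + (-3 + o/5)*(o + o**2) (d(o) = 2 + (o*o + o)*(-3 + o/5) = 2 + (o**2 + o)*(-3 + o/5) = 2 + (o + o**2)*(-3 + o/5) = 2 + (-3 + o/5)*(o + o**2))
(m + d(k))**2 = (-87/139 + (2 + (1/5)*(-16)*(-15 - 16) + (1/5)*(-16)**2*(-15 - 16)))**2 = (-87/139 + (2 + (1/5)*(-16)*(-31) + (1/5)*256*(-31)))**2 = (-87/139 + (2 + 496/5 - 7936/5))**2 = (-87/139 - 1486)**2 = (-206641/139)**2 = 42700502881/19321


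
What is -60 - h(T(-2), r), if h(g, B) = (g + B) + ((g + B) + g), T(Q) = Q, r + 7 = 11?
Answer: -62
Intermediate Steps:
r = 4 (r = -7 + 11 = 4)
h(g, B) = 2*B + 3*g (h(g, B) = (B + g) + ((B + g) + g) = (B + g) + (B + 2*g) = 2*B + 3*g)
-60 - h(T(-2), r) = -60 - (2*4 + 3*(-2)) = -60 - (8 - 6) = -60 - 1*2 = -60 - 2 = -62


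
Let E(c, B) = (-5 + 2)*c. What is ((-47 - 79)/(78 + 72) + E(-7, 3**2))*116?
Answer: 58464/25 ≈ 2338.6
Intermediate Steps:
E(c, B) = -3*c
((-47 - 79)/(78 + 72) + E(-7, 3**2))*116 = ((-47 - 79)/(78 + 72) - 3*(-7))*116 = (-126/150 + 21)*116 = (-126*1/150 + 21)*116 = (-21/25 + 21)*116 = (504/25)*116 = 58464/25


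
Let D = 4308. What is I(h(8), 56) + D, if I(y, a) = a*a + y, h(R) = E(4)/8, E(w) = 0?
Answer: 7444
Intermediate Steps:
h(R) = 0 (h(R) = 0/8 = 0*(1/8) = 0)
I(y, a) = y + a**2 (I(y, a) = a**2 + y = y + a**2)
I(h(8), 56) + D = (0 + 56**2) + 4308 = (0 + 3136) + 4308 = 3136 + 4308 = 7444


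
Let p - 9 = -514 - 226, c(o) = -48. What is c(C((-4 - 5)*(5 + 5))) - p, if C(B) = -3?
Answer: 683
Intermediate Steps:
p = -731 (p = 9 + (-514 - 226) = 9 - 740 = -731)
c(C((-4 - 5)*(5 + 5))) - p = -48 - 1*(-731) = -48 + 731 = 683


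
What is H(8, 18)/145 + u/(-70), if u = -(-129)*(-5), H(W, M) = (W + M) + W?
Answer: 19181/2030 ≈ 9.4488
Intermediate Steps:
H(W, M) = M + 2*W (H(W, M) = (M + W) + W = M + 2*W)
u = -645 (u = -43*15 = -645)
H(8, 18)/145 + u/(-70) = (18 + 2*8)/145 - 645/(-70) = (18 + 16)*(1/145) - 645*(-1/70) = 34*(1/145) + 129/14 = 34/145 + 129/14 = 19181/2030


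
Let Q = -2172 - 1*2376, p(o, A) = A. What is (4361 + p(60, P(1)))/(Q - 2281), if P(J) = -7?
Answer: -4354/6829 ≈ -0.63758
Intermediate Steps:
Q = -4548 (Q = -2172 - 2376 = -4548)
(4361 + p(60, P(1)))/(Q - 2281) = (4361 - 7)/(-4548 - 2281) = 4354/(-6829) = 4354*(-1/6829) = -4354/6829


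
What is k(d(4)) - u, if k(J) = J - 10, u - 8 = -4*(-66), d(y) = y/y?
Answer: -281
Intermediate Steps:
d(y) = 1
u = 272 (u = 8 - 4*(-66) = 8 + 264 = 272)
k(J) = -10 + J
k(d(4)) - u = (-10 + 1) - 1*272 = -9 - 272 = -281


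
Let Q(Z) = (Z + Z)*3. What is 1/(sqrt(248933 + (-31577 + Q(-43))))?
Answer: sqrt(24122)/72366 ≈ 0.0021462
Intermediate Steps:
Q(Z) = 6*Z (Q(Z) = (2*Z)*3 = 6*Z)
1/(sqrt(248933 + (-31577 + Q(-43)))) = 1/(sqrt(248933 + (-31577 + 6*(-43)))) = 1/(sqrt(248933 + (-31577 - 258))) = 1/(sqrt(248933 - 31835)) = 1/(sqrt(217098)) = 1/(3*sqrt(24122)) = sqrt(24122)/72366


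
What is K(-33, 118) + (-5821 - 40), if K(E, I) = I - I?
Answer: -5861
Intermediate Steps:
K(E, I) = 0
K(-33, 118) + (-5821 - 40) = 0 + (-5821 - 40) = 0 - 5861 = -5861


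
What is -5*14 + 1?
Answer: -69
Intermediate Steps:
-5*14 + 1 = -70 + 1 = -69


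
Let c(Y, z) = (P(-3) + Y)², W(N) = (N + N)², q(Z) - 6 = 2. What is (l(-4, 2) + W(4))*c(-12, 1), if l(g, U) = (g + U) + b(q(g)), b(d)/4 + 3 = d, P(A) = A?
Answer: 18450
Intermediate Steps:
q(Z) = 8 (q(Z) = 6 + 2 = 8)
W(N) = 4*N² (W(N) = (2*N)² = 4*N²)
b(d) = -12 + 4*d
l(g, U) = 20 + U + g (l(g, U) = (g + U) + (-12 + 4*8) = (U + g) + (-12 + 32) = (U + g) + 20 = 20 + U + g)
c(Y, z) = (-3 + Y)²
(l(-4, 2) + W(4))*c(-12, 1) = ((20 + 2 - 4) + 4*4²)*(-3 - 12)² = (18 + 4*16)*(-15)² = (18 + 64)*225 = 82*225 = 18450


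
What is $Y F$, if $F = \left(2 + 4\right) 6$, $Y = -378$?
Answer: $-13608$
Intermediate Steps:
$F = 36$ ($F = 6 \cdot 6 = 36$)
$Y F = \left(-378\right) 36 = -13608$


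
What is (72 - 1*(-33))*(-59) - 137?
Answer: -6332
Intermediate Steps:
(72 - 1*(-33))*(-59) - 137 = (72 + 33)*(-59) - 137 = 105*(-59) - 137 = -6195 - 137 = -6332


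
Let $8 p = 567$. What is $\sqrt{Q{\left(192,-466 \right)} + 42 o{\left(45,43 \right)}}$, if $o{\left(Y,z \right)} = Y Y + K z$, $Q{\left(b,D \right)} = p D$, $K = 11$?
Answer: $\frac{\sqrt{287553}}{2} \approx 268.12$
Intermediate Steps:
$p = \frac{567}{8}$ ($p = \frac{1}{8} \cdot 567 = \frac{567}{8} \approx 70.875$)
$Q{\left(b,D \right)} = \frac{567 D}{8}$
$o{\left(Y,z \right)} = Y^{2} + 11 z$ ($o{\left(Y,z \right)} = Y Y + 11 z = Y^{2} + 11 z$)
$\sqrt{Q{\left(192,-466 \right)} + 42 o{\left(45,43 \right)}} = \sqrt{\frac{567}{8} \left(-466\right) + 42 \left(45^{2} + 11 \cdot 43\right)} = \sqrt{- \frac{132111}{4} + 42 \left(2025 + 473\right)} = \sqrt{- \frac{132111}{4} + 42 \cdot 2498} = \sqrt{- \frac{132111}{4} + 104916} = \sqrt{\frac{287553}{4}} = \frac{\sqrt{287553}}{2}$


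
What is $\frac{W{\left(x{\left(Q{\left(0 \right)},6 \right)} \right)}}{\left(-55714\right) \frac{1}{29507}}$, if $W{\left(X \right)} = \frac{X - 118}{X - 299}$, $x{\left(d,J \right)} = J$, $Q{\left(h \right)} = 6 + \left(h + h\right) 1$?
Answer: $- \frac{1652392}{8162101} \approx -0.20245$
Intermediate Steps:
$Q{\left(h \right)} = 6 + 2 h$ ($Q{\left(h \right)} = 6 + 2 h 1 = 6 + 2 h$)
$W{\left(X \right)} = \frac{-118 + X}{-299 + X}$
$\frac{W{\left(x{\left(Q{\left(0 \right)},6 \right)} \right)}}{\left(-55714\right) \frac{1}{29507}} = \frac{\frac{1}{-299 + 6} \left(-118 + 6\right)}{\left(-55714\right) \frac{1}{29507}} = \frac{\frac{1}{-293} \left(-112\right)}{\left(-55714\right) \frac{1}{29507}} = \frac{\left(- \frac{1}{293}\right) \left(-112\right)}{- \frac{55714}{29507}} = \frac{112}{293} \left(- \frac{29507}{55714}\right) = - \frac{1652392}{8162101}$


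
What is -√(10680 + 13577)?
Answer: -√24257 ≈ -155.75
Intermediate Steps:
-√(10680 + 13577) = -√24257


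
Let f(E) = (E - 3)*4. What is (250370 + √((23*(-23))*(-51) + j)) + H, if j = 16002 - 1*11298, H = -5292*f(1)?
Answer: 292706 + √31683 ≈ 2.9288e+5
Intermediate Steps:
f(E) = -12 + 4*E (f(E) = (-3 + E)*4 = -12 + 4*E)
H = 42336 (H = -5292*(-12 + 4*1) = -5292*(-12 + 4) = -5292*(-8) = 42336)
j = 4704 (j = 16002 - 11298 = 4704)
(250370 + √((23*(-23))*(-51) + j)) + H = (250370 + √((23*(-23))*(-51) + 4704)) + 42336 = (250370 + √(-529*(-51) + 4704)) + 42336 = (250370 + √(26979 + 4704)) + 42336 = (250370 + √31683) + 42336 = 292706 + √31683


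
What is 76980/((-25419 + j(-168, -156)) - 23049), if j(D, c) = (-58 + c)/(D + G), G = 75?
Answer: -715914/450731 ≈ -1.5883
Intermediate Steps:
j(D, c) = (-58 + c)/(75 + D) (j(D, c) = (-58 + c)/(D + 75) = (-58 + c)/(75 + D))
76980/((-25419 + j(-168, -156)) - 23049) = 76980/((-25419 + (-58 - 156)/(75 - 168)) - 23049) = 76980/((-25419 - 214/(-93)) - 23049) = 76980/((-25419 - 1/93*(-214)) - 23049) = 76980/((-25419 + 214/93) - 23049) = 76980/(-2363753/93 - 23049) = 76980/(-4507310/93) = 76980*(-93/4507310) = -715914/450731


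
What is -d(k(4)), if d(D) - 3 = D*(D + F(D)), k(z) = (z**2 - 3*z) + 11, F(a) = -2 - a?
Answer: 27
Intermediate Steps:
k(z) = 11 + z**2 - 3*z
d(D) = 3 - 2*D (d(D) = 3 + D*(D + (-2 - D)) = 3 + D*(-2) = 3 - 2*D)
-d(k(4)) = -(3 - 2*(11 + 4**2 - 3*4)) = -(3 - 2*(11 + 16 - 12)) = -(3 - 2*15) = -(3 - 30) = -1*(-27) = 27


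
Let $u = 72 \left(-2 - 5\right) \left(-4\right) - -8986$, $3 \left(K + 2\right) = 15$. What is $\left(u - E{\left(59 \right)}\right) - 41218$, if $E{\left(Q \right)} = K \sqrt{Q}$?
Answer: $-30216 - 3 \sqrt{59} \approx -30239.0$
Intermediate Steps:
$K = 3$ ($K = -2 + \frac{1}{3} \cdot 15 = -2 + 5 = 3$)
$E{\left(Q \right)} = 3 \sqrt{Q}$
$u = 11002$ ($u = 72 \left(\left(-7\right) \left(-4\right)\right) + 8986 = 72 \cdot 28 + 8986 = 2016 + 8986 = 11002$)
$\left(u - E{\left(59 \right)}\right) - 41218 = \left(11002 - 3 \sqrt{59}\right) - 41218 = -30216 - 3 \sqrt{59}$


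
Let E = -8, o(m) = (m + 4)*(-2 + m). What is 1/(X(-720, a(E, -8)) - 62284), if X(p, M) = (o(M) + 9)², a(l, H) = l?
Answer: -1/59883 ≈ -1.6699e-5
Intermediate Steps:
o(m) = (-2 + m)*(4 + m) (o(m) = (4 + m)*(-2 + m) = (-2 + m)*(4 + m))
X(p, M) = (1 + M² + 2*M)² (X(p, M) = ((-8 + M² + 2*M) + 9)² = (1 + M² + 2*M)²)
1/(X(-720, a(E, -8)) - 62284) = 1/((1 + (-8)² + 2*(-8))² - 62284) = 1/((1 + 64 - 16)² - 62284) = 1/(49² - 62284) = 1/(2401 - 62284) = 1/(-59883) = -1/59883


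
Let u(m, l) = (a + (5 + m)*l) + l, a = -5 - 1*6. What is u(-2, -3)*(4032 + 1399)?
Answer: -124913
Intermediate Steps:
a = -11 (a = -5 - 6 = -11)
u(m, l) = -11 + l + l*(5 + m) (u(m, l) = (-11 + (5 + m)*l) + l = (-11 + l*(5 + m)) + l = -11 + l + l*(5 + m))
u(-2, -3)*(4032 + 1399) = (-11 + 6*(-3) - 3*(-2))*(4032 + 1399) = (-11 - 18 + 6)*5431 = -23*5431 = -124913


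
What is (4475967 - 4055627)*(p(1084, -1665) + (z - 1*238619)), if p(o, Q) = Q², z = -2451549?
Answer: 34491839380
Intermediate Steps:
(4475967 - 4055627)*(p(1084, -1665) + (z - 1*238619)) = (4475967 - 4055627)*((-1665)² + (-2451549 - 1*238619)) = 420340*(2772225 + (-2451549 - 238619)) = 420340*(2772225 - 2690168) = 420340*82057 = 34491839380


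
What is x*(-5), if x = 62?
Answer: -310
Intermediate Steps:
x*(-5) = 62*(-5) = -310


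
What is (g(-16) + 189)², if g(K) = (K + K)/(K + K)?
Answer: 36100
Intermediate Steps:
g(K) = 1 (g(K) = (2*K)/((2*K)) = (2*K)*(1/(2*K)) = 1)
(g(-16) + 189)² = (1 + 189)² = 190² = 36100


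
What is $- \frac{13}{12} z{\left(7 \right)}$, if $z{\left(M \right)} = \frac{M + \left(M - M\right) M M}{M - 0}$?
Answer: $- \frac{13}{12} \approx -1.0833$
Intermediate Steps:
$z{\left(M \right)} = 1$ ($z{\left(M \right)} = \frac{M + 0 M M}{M + 0} = \frac{M + 0 M}{M} = \frac{M + 0}{M} = \frac{M}{M} = 1$)
$- \frac{13}{12} z{\left(7 \right)} = - \frac{13}{12} \cdot 1 = \left(-13\right) \frac{1}{12} \cdot 1 = \left(- \frac{13}{12}\right) 1 = - \frac{13}{12}$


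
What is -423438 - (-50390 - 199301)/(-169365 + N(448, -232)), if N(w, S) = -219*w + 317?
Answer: -113125945771/267160 ≈ -4.2344e+5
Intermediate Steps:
N(w, S) = 317 - 219*w
-423438 - (-50390 - 199301)/(-169365 + N(448, -232)) = -423438 - (-50390 - 199301)/(-169365 + (317 - 219*448)) = -423438 - (-249691)/(-169365 + (317 - 98112)) = -423438 - (-249691)/(-169365 - 97795) = -423438 - (-249691)/(-267160) = -423438 - (-249691)*(-1)/267160 = -423438 - 1*249691/267160 = -423438 - 249691/267160 = -113125945771/267160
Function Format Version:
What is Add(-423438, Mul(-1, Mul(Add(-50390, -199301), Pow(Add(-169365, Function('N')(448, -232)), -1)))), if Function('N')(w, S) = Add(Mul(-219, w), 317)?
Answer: Rational(-113125945771, 267160) ≈ -4.2344e+5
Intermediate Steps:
Function('N')(w, S) = Add(317, Mul(-219, w))
Add(-423438, Mul(-1, Mul(Add(-50390, -199301), Pow(Add(-169365, Function('N')(448, -232)), -1)))) = Add(-423438, Mul(-1, Mul(Add(-50390, -199301), Pow(Add(-169365, Add(317, Mul(-219, 448))), -1)))) = Add(-423438, Mul(-1, Mul(-249691, Pow(Add(-169365, Add(317, -98112)), -1)))) = Add(-423438, Mul(-1, Mul(-249691, Pow(Add(-169365, -97795), -1)))) = Add(-423438, Mul(-1, Mul(-249691, Pow(-267160, -1)))) = Add(-423438, Mul(-1, Mul(-249691, Rational(-1, 267160)))) = Add(-423438, Mul(-1, Rational(249691, 267160))) = Add(-423438, Rational(-249691, 267160)) = Rational(-113125945771, 267160)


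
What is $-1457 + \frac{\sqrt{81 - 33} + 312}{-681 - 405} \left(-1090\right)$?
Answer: $- \frac{207037}{181} + \frac{2180 \sqrt{3}}{543} \approx -1136.9$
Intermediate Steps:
$-1457 + \frac{\sqrt{81 - 33} + 312}{-681 - 405} \left(-1090\right) = -1457 + \frac{\sqrt{48} + 312}{-1086} \left(-1090\right) = -1457 + \left(4 \sqrt{3} + 312\right) \left(- \frac{1}{1086}\right) \left(-1090\right) = -1457 + \left(312 + 4 \sqrt{3}\right) \left(- \frac{1}{1086}\right) \left(-1090\right) = -1457 + \left(- \frac{52}{181} - \frac{2 \sqrt{3}}{543}\right) \left(-1090\right) = -1457 + \left(\frac{56680}{181} + \frac{2180 \sqrt{3}}{543}\right) = - \frac{207037}{181} + \frac{2180 \sqrt{3}}{543}$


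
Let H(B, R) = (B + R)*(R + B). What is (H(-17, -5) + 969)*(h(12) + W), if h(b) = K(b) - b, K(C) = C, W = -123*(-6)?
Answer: 1072314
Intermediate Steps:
W = 738
h(b) = 0 (h(b) = b - b = 0)
H(B, R) = (B + R)² (H(B, R) = (B + R)*(B + R) = (B + R)²)
(H(-17, -5) + 969)*(h(12) + W) = ((-17 - 5)² + 969)*(0 + 738) = ((-22)² + 969)*738 = (484 + 969)*738 = 1453*738 = 1072314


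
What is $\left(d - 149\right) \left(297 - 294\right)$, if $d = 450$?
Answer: $903$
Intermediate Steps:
$\left(d - 149\right) \left(297 - 294\right) = \left(450 - 149\right) \left(297 - 294\right) = 301 \cdot 3 = 903$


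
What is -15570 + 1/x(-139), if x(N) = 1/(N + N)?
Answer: -15848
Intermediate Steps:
x(N) = 1/(2*N)
-15570 + 1/x(-139) = -15570 + 1/((½)/(-139)) = -15570 + 1/((½)*(-1/139)) = -15570 + 1/(-1/278) = -15570 - 278 = -15848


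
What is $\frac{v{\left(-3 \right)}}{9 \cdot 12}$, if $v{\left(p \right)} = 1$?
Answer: $\frac{1}{108} \approx 0.0092593$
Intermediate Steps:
$\frac{v{\left(-3 \right)}}{9 \cdot 12} = 1 \frac{1}{9 \cdot 12} = 1 \cdot \frac{1}{108} = \frac{1}{108}$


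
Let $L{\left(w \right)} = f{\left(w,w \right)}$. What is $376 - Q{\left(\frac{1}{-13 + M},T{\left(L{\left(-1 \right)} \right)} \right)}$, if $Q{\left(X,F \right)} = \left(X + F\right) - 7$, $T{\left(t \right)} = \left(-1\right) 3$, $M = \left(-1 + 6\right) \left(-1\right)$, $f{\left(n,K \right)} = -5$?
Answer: $\frac{6949}{18} \approx 386.06$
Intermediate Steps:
$M = -5$ ($M = 5 \left(-1\right) = -5$)
$L{\left(w \right)} = -5$
$T{\left(t \right)} = -3$
$Q{\left(X,F \right)} = -7 + F + X$ ($Q{\left(X,F \right)} = \left(F + X\right) - 7 = -7 + F + X$)
$376 - Q{\left(\frac{1}{-13 + M},T{\left(L{\left(-1 \right)} \right)} \right)} = 376 - \left(-7 - 3 + \frac{1}{-13 - 5}\right) = 376 - \left(-7 - 3 + \frac{1}{-18}\right) = 376 - \left(-7 - 3 - \frac{1}{18}\right) = 376 - - \frac{181}{18} = 376 + \frac{181}{18} = \frac{6949}{18}$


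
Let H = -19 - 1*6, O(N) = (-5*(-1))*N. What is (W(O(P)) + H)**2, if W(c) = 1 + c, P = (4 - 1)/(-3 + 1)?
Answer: 3969/4 ≈ 992.25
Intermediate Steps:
P = -3/2 (P = 3/(-2) = 3*(-1/2) = -3/2 ≈ -1.5000)
O(N) = 5*N
H = -25 (H = -19 - 6 = -25)
(W(O(P)) + H)**2 = ((1 + 5*(-3/2)) - 25)**2 = ((1 - 15/2) - 25)**2 = (-13/2 - 25)**2 = (-63/2)**2 = 3969/4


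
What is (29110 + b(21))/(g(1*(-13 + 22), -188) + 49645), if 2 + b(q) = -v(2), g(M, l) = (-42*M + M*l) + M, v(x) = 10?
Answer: 14549/23792 ≈ 0.61151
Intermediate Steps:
g(M, l) = -41*M + M*l
b(q) = -12 (b(q) = -2 - 1*10 = -2 - 10 = -12)
(29110 + b(21))/(g(1*(-13 + 22), -188) + 49645) = (29110 - 12)/((1*(-13 + 22))*(-41 - 188) + 49645) = 29098/((1*9)*(-229) + 49645) = 29098/(9*(-229) + 49645) = 29098/(-2061 + 49645) = 29098/47584 = 29098*(1/47584) = 14549/23792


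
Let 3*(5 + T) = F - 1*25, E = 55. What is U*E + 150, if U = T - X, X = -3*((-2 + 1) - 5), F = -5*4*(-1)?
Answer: -3620/3 ≈ -1206.7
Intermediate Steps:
F = 20 (F = -20*(-1) = 20)
X = 18 (X = -3*(-1 - 5) = -3*(-6) = 18)
T = -20/3 (T = -5 + (20 - 1*25)/3 = -5 + (20 - 25)/3 = -5 + (1/3)*(-5) = -5 - 5/3 = -20/3 ≈ -6.6667)
U = -74/3 (U = -20/3 - 1*18 = -20/3 - 18 = -74/3 ≈ -24.667)
U*E + 150 = -74/3*55 + 150 = -4070/3 + 150 = -3620/3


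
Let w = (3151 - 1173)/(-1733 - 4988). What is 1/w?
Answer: -6721/1978 ≈ -3.3979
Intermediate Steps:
w = -1978/6721 (w = 1978/(-6721) = 1978*(-1/6721) = -1978/6721 ≈ -0.29430)
1/w = 1/(-1978/6721) = -6721/1978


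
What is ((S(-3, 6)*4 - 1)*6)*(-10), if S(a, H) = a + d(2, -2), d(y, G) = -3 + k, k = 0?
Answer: 1500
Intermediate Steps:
d(y, G) = -3 (d(y, G) = -3 + 0 = -3)
S(a, H) = -3 + a (S(a, H) = a - 3 = -3 + a)
((S(-3, 6)*4 - 1)*6)*(-10) = (((-3 - 3)*4 - 1)*6)*(-10) = ((-6*4 - 1)*6)*(-10) = ((-24 - 1)*6)*(-10) = -25*6*(-10) = -150*(-10) = 1500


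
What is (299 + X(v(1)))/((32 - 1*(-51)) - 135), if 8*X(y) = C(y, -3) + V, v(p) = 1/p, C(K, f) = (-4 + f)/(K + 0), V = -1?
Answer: -149/26 ≈ -5.7308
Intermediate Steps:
C(K, f) = (-4 + f)/K
X(y) = -1/8 - 7/(8*y) (X(y) = ((-4 - 3)/y - 1)/8 = (-7/y - 1)/8 = (-1 - 7/y)/8 = -1/8 - 7/(8*y))
(299 + X(v(1)))/((32 - 1*(-51)) - 135) = (299 + (-7 - 1/1)/(8*(1/1)))/((32 - 1*(-51)) - 135) = (299 + (1/8)*(-7 - 1*1)/1)/((32 + 51) - 135) = (299 + (1/8)*1*(-7 - 1))/(83 - 135) = (299 + (1/8)*1*(-8))/(-52) = (299 - 1)*(-1/52) = 298*(-1/52) = -149/26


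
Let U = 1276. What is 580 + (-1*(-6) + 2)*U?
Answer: 10788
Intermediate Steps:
580 + (-1*(-6) + 2)*U = 580 + (-1*(-6) + 2)*1276 = 580 + (6 + 2)*1276 = 580 + 8*1276 = 580 + 10208 = 10788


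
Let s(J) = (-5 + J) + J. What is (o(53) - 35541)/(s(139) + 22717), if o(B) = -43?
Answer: -17792/11495 ≈ -1.5478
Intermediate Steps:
s(J) = -5 + 2*J
(o(53) - 35541)/(s(139) + 22717) = (-43 - 35541)/((-5 + 2*139) + 22717) = -35584/((-5 + 278) + 22717) = -35584/(273 + 22717) = -35584/22990 = -35584*1/22990 = -17792/11495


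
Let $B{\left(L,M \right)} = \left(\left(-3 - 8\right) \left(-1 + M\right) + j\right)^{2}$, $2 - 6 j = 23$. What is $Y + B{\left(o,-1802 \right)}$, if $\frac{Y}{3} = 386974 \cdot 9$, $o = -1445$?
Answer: $\frac{1614629473}{4} \approx 4.0366 \cdot 10^{8}$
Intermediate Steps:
$Y = 10448298$ ($Y = 3 \cdot 386974 \cdot 9 = 3 \cdot 3482766 = 10448298$)
$j = - \frac{7}{2}$ ($j = \frac{1}{3} - \frac{23}{6} = - \frac{7}{2} \approx -3.5$)
$B{\left(L,M \right)} = \left(\frac{15}{2} - 11 M\right)^{2}$ ($B{\left(L,M \right)} = \left(\left(-3 - 8\right) \left(-1 + M\right) - \frac{7}{2}\right)^{2} = \left(- 11 \left(-1 + M\right) - \frac{7}{2}\right)^{2} = \left(\left(11 - 11 M\right) - \frac{7}{2}\right)^{2} = \left(\frac{15}{2} - 11 M\right)^{2}$)
$Y + B{\left(o,-1802 \right)} = 10448298 + \frac{\left(-15 + 22 \left(-1802\right)\right)^{2}}{4} = 10448298 + \frac{\left(-15 - 39644\right)^{2}}{4} = 10448298 + \frac{\left(-39659\right)^{2}}{4} = 10448298 + \frac{1}{4} \cdot 1572836281 = 10448298 + \frac{1572836281}{4} = \frac{1614629473}{4}$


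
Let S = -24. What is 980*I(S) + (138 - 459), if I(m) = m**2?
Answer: 564159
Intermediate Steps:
980*I(S) + (138 - 459) = 980*(-24)**2 + (138 - 459) = 980*576 - 321 = 564480 - 321 = 564159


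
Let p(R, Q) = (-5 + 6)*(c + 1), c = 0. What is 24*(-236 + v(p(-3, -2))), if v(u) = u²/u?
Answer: -5640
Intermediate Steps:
p(R, Q) = 1 (p(R, Q) = (-5 + 6)*(0 + 1) = 1*1 = 1)
v(u) = u
24*(-236 + v(p(-3, -2))) = 24*(-236 + 1) = 24*(-235) = -5640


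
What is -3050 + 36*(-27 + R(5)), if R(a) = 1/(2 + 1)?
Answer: -4010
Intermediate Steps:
R(a) = 1/3
-3050 + 36*(-27 + R(5)) = -3050 + 36*(-27 + 1/3) = -3050 + 36*(-80/3) = -3050 - 960 = -4010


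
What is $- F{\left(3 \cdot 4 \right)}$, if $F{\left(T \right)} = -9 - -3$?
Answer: $6$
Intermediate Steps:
$F{\left(T \right)} = -6$ ($F{\left(T \right)} = -9 + 3 = -6$)
$- F{\left(3 \cdot 4 \right)} = \left(-1\right) \left(-6\right) = 6$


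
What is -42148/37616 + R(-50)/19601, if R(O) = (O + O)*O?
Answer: -159515737/184327804 ≈ -0.86539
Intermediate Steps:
R(O) = 2*O² (R(O) = (2*O)*O = 2*O²)
-42148/37616 + R(-50)/19601 = -42148/37616 + (2*(-50)²)/19601 = -42148*1/37616 + (2*2500)*(1/19601) = -10537/9404 + 5000*(1/19601) = -10537/9404 + 5000/19601 = -159515737/184327804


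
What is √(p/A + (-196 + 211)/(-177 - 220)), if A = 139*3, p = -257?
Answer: 2*I*√4481576979/165549 ≈ 0.80876*I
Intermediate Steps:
A = 417
√(p/A + (-196 + 211)/(-177 - 220)) = √(-257/417 + (-196 + 211)/(-177 - 220)) = √(-257*1/417 + 15/(-397)) = √(-257/417 + 15*(-1/397)) = √(-257/417 - 15/397) = √(-108284/165549) = 2*I*√4481576979/165549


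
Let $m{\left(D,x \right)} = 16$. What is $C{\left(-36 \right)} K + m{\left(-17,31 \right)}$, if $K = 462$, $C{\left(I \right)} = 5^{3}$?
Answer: $57766$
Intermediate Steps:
$C{\left(I \right)} = 125$
$C{\left(-36 \right)} K + m{\left(-17,31 \right)} = 125 \cdot 462 + 16 = 57750 + 16 = 57766$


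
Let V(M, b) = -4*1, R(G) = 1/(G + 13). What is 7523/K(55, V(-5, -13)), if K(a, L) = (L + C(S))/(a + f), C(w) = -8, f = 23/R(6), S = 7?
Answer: -308443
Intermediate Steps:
R(G) = 1/(13 + G)
f = 437 (f = 23/(1/(13 + 6)) = 23/(1/19) = 23*19 = 437)
V(M, b) = -4
K(a, L) = (-8 + L)/(437 + a) (K(a, L) = (L - 8)/(a + 437) = (-8 + L)/(437 + a))
7523/K(55, V(-5, -13)) = 7523/(((-8 - 4)/(437 + 55))) = 7523/((-12/492)) = 7523/(((1/492)*(-12))) = 7523/(-1/41) = 7523*(-41) = -308443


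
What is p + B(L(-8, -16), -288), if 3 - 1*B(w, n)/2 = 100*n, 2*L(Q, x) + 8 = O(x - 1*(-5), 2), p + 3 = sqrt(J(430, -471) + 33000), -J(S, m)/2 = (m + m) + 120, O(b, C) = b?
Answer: 57603 + 2*sqrt(8661) ≈ 57789.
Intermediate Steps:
J(S, m) = -240 - 4*m (J(S, m) = -2*((m + m) + 120) = -2*(2*m + 120) = -2*(120 + 2*m) = -240 - 4*m)
p = -3 + 2*sqrt(8661) (p = -3 + sqrt((-240 - 4*(-471)) + 33000) = -3 + sqrt((-240 + 1884) + 33000) = -3 + sqrt(1644 + 33000) = -3 + sqrt(34644) = -3 + 2*sqrt(8661) ≈ 183.13)
L(Q, x) = -3/2 + x/2 (L(Q, x) = -4 + (x - 1*(-5))/2 = -4 + (x + 5)/2 = -4 + (5 + x)/2 = -4 + (5/2 + x/2) = -3/2 + x/2)
B(w, n) = 6 - 200*n
p + B(L(-8, -16), -288) = (-3 + 2*sqrt(8661)) + (6 - 200*(-288)) = (-3 + 2*sqrt(8661)) + (6 + 57600) = (-3 + 2*sqrt(8661)) + 57606 = 57603 + 2*sqrt(8661)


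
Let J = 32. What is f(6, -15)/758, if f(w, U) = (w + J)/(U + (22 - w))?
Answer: 19/379 ≈ 0.050132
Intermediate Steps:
f(w, U) = (32 + w)/(22 + U - w) (f(w, U) = (w + 32)/(U + (22 - w)) = (32 + w)/(22 + U - w))
f(6, -15)/758 = ((32 + 6)/(22 - 15 - 1*6))/758 = (38/(22 - 15 - 6))*(1/758) = (38/1)*(1/758) = (1*38)*(1/758) = 38*(1/758) = 19/379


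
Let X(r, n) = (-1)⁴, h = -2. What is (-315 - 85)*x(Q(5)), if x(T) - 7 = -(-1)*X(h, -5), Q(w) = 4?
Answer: -3200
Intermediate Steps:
X(r, n) = 1
x(T) = 8 (x(T) = 7 - (-1) = 7 - 1*(-1) = 7 + 1 = 8)
(-315 - 85)*x(Q(5)) = (-315 - 85)*8 = -400*8 = -3200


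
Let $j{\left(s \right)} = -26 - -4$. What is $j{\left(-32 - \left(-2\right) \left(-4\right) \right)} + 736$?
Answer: $714$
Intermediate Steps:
$j{\left(s \right)} = -22$ ($j{\left(s \right)} = -26 + 4 = -22$)
$j{\left(-32 - \left(-2\right) \left(-4\right) \right)} + 736 = -22 + 736 = 714$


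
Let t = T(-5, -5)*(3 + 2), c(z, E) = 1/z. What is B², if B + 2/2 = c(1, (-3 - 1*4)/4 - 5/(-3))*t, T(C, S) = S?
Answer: 676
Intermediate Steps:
t = -25 (t = -5*(3 + 2) = -5*5 = -25)
B = -26 (B = -1 - 25/1 = -1 + 1*(-25) = -1 - 25 = -26)
B² = (-26)² = 676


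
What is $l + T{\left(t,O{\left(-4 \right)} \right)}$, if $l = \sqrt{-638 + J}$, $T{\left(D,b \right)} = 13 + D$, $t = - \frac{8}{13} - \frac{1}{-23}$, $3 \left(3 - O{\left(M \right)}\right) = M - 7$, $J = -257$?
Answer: $\frac{3716}{299} + i \sqrt{895} \approx 12.428 + 29.917 i$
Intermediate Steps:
$O{\left(M \right)} = \frac{16}{3} - \frac{M}{3}$ ($O{\left(M \right)} = 3 - \frac{M - 7}{3} = 3 - \frac{-7 + M}{3} = 3 - \left(- \frac{7}{3} + \frac{M}{3}\right) = \frac{16}{3} - \frac{M}{3}$)
$t = - \frac{171}{299}$ ($t = \left(-8\right) \frac{1}{13} - - \frac{1}{23} = - \frac{8}{13} + \frac{1}{23} = - \frac{171}{299} \approx -0.57191$)
$l = i \sqrt{895}$ ($l = \sqrt{-638 - 257} = \sqrt{-895} = i \sqrt{895} \approx 29.917 i$)
$l + T{\left(t,O{\left(-4 \right)} \right)} = i \sqrt{895} + \left(13 - \frac{171}{299}\right) = i \sqrt{895} + \frac{3716}{299} = \frac{3716}{299} + i \sqrt{895}$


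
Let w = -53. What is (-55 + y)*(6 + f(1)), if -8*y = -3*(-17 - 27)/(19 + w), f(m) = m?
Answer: -25949/68 ≈ -381.60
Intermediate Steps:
y = 33/68 (y = -(-3)*(-17 - 27)/(19 - 53)/8 = -(-3)*(-44/(-34))/8 = -(-3)*(-44*(-1/34))/8 = -(-3)*22/(8*17) = -1/8*(-66/17) = 33/68 ≈ 0.48529)
(-55 + y)*(6 + f(1)) = (-55 + 33/68)*(6 + 1) = -3707/68*7 = -25949/68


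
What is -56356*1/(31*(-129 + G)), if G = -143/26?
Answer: 112712/8339 ≈ 13.516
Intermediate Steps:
G = -11/2 (G = -143*1/26 = -11/2 ≈ -5.5000)
-56356*1/(31*(-129 + G)) = -56356*1/(31*(-129 - 11/2)) = -56356/((-269/2*31)) = -56356/(-8339/2) = -56356*(-2/8339) = 112712/8339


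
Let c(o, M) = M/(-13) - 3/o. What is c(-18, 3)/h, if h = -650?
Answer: 1/10140 ≈ 9.8619e-5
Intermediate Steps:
c(o, M) = -3/o - M/13 (c(o, M) = M*(-1/13) - 3/o = -M/13 - 3/o = -3/o - M/13)
c(-18, 3)/h = (-3/(-18) - 1/13*3)/(-650) = (-3*(-1/18) - 3/13)*(-1/650) = (⅙ - 3/13)*(-1/650) = -5/78*(-1/650) = 1/10140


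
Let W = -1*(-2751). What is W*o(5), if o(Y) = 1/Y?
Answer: 2751/5 ≈ 550.20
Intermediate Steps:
W = 2751
o(Y) = 1/Y
W*o(5) = 2751/5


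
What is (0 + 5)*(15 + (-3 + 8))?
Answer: 100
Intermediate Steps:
(0 + 5)*(15 + (-3 + 8)) = 5*(15 + 5) = 5*20 = 100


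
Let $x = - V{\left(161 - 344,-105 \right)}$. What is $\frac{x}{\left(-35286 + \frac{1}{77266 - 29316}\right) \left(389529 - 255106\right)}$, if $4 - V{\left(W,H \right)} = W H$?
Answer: $- \frac{921167450}{227438836310677} \approx -4.0502 \cdot 10^{-6}$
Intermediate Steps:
$V{\left(W,H \right)} = 4 - H W$ ($V{\left(W,H \right)} = 4 - W H = 4 - H W$)
$x = 19211$ ($x = - (4 - - 105 \left(161 - 344\right)) = - (4 - \left(-105\right) \left(-183\right)) = - (4 - 19215) = \left(-1\right) \left(-19211\right) = 19211$)
$\frac{x}{\left(-35286 + \frac{1}{77266 - 29316}\right) \left(389529 - 255106\right)} = \frac{19211}{\left(-35286 + \frac{1}{77266 - 29316}\right) \left(389529 - 255106\right)} = \frac{19211}{\left(-35286 + \frac{1}{47950}\right) 134423} = \frac{19211}{\left(- \frac{1691963699}{47950}\right) 134423} = \frac{19211}{- \frac{227438836310677}{47950}} = 19211 \left(- \frac{47950}{227438836310677}\right) = - \frac{921167450}{227438836310677}$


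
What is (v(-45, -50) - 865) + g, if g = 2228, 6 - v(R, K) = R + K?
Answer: 1464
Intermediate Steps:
v(R, K) = 6 - K - R (v(R, K) = 6 - (R + K) = 6 - (K + R) = 6 + (-K - R) = 6 - K - R)
(v(-45, -50) - 865) + g = ((6 - 1*(-50) - 1*(-45)) - 865) + 2228 = ((6 + 50 + 45) - 865) + 2228 = (101 - 865) + 2228 = -764 + 2228 = 1464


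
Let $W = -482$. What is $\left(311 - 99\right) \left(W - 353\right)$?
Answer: $-177020$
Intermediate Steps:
$\left(311 - 99\right) \left(W - 353\right) = \left(311 - 99\right) \left(-482 - 353\right) = 212 \left(-835\right) = -177020$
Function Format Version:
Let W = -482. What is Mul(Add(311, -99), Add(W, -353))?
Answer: -177020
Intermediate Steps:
Mul(Add(311, -99), Add(W, -353)) = Mul(Add(311, -99), Add(-482, -353)) = Mul(212, -835) = -177020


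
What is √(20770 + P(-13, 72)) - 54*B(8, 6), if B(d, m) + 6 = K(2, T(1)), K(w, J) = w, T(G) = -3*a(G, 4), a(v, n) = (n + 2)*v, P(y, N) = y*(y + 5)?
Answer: 216 + 7*√426 ≈ 360.48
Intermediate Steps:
P(y, N) = y*(5 + y)
a(v, n) = v*(2 + n) (a(v, n) = (2 + n)*v = v*(2 + n))
T(G) = -18*G (T(G) = -3*G*(2 + 4) = -3*G*6 = -18*G)
B(d, m) = -4 (B(d, m) = -6 + 2 = -4)
√(20770 + P(-13, 72)) - 54*B(8, 6) = √(20770 - 13*(5 - 13)) - 54*(-4) = √(20770 - 13*(-8)) + 216 = √(20770 + 104) + 216 = √20874 + 216 = 7*√426 + 216 = 216 + 7*√426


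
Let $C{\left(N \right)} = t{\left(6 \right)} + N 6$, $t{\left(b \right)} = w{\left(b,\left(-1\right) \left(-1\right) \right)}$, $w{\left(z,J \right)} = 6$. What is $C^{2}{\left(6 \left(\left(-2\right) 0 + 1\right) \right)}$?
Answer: $1764$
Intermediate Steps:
$t{\left(b \right)} = 6$
$C{\left(N \right)} = 6 + 6 N$ ($C{\left(N \right)} = 6 + N 6 = 6 + 6 N$)
$C^{2}{\left(6 \left(\left(-2\right) 0 + 1\right) \right)} = \left(6 + 6 \cdot 6 \left(\left(-2\right) 0 + 1\right)\right)^{2} = \left(6 + 6 \cdot 6 \left(0 + 1\right)\right)^{2} = \left(6 + 6 \cdot 6 \cdot 1\right)^{2} = \left(6 + 6 \cdot 6\right)^{2} = \left(6 + 36\right)^{2} = 42^{2} = 1764$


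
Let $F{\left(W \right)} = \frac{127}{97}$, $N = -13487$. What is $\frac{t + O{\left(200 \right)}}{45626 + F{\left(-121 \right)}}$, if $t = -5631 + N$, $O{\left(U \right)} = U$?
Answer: $- \frac{203894}{491761} \approx -0.41462$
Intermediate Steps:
$F{\left(W \right)} = \frac{127}{97}$ ($F{\left(W \right)} = 127 \cdot \frac{1}{97} = \frac{127}{97}$)
$t = -19118$ ($t = -5631 - 13487 = -19118$)
$\frac{t + O{\left(200 \right)}}{45626 + F{\left(-121 \right)}} = \frac{-19118 + 200}{45626 + \frac{127}{97}} = - \frac{18918}{\frac{4425849}{97}} = \left(-18918\right) \frac{97}{4425849} = - \frac{203894}{491761}$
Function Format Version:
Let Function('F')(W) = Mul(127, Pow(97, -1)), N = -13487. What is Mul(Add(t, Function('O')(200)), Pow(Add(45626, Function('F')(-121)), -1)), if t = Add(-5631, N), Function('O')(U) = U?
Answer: Rational(-203894, 491761) ≈ -0.41462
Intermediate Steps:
Function('F')(W) = Rational(127, 97) (Function('F')(W) = Mul(127, Rational(1, 97)) = Rational(127, 97))
t = -19118 (t = Add(-5631, -13487) = -19118)
Mul(Add(t, Function('O')(200)), Pow(Add(45626, Function('F')(-121)), -1)) = Mul(Add(-19118, 200), Pow(Add(45626, Rational(127, 97)), -1)) = Mul(-18918, Pow(Rational(4425849, 97), -1)) = Mul(-18918, Rational(97, 4425849)) = Rational(-203894, 491761)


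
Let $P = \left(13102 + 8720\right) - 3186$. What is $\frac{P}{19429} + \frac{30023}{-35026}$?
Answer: $\frac{69427669}{680520154} \approx 0.10202$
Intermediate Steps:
$P = 18636$ ($P = 21822 - 3186 = 18636$)
$\frac{P}{19429} + \frac{30023}{-35026} = \frac{18636}{19429} + \frac{30023}{-35026} = 18636 \cdot \frac{1}{19429} + 30023 \left(- \frac{1}{35026}\right) = \frac{18636}{19429} - \frac{30023}{35026} = \frac{69427669}{680520154}$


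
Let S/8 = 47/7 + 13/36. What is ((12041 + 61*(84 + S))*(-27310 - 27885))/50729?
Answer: -10241992085/456561 ≈ -22433.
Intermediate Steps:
S = 3566/63 (S = 8*(47/7 + 13/36) = 8*(1783/252) = 3566/63 ≈ 56.603)
((12041 + 61*(84 + S))*(-27310 - 27885))/50729 = ((12041 + 61*(84 + 3566/63))*(-27310 - 27885))/50729 = ((12041 + 61*(8858/63))*(-55195))*(1/50729) = ((12041 + 540338/63)*(-55195))*(1/50729) = ((1298921/63)*(-55195))*(1/50729) = -10241992085/9*1/50729 = -10241992085/456561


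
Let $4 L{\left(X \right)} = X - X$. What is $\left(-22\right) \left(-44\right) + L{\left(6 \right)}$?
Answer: $968$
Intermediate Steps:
$L{\left(X \right)} = 0$ ($L{\left(X \right)} = \frac{X - X}{4} = \frac{1}{4} \cdot 0 = 0$)
$\left(-22\right) \left(-44\right) + L{\left(6 \right)} = \left(-22\right) \left(-44\right) + 0 = 968 + 0 = 968$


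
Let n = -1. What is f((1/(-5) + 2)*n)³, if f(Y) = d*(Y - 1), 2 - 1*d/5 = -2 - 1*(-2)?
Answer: -21952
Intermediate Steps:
d = 10 (d = 10 - 5*(-2 - 1*(-2)) = 10 - 5*(-2 + 2) = 10 - 5*0 = 10 + 0 = 10)
f(Y) = -10 + 10*Y (f(Y) = 10*(Y - 1) = 10*(-1 + Y) = -10 + 10*Y)
f((1/(-5) + 2)*n)³ = (-10 + 10*((1/(-5) + 2)*(-1)))³ = (-10 + 10*((-⅕ + 2)*(-1)))³ = (-10 + 10*((9/5)*(-1)))³ = (-10 + 10*(-9/5))³ = (-10 - 18)³ = (-28)³ = -21952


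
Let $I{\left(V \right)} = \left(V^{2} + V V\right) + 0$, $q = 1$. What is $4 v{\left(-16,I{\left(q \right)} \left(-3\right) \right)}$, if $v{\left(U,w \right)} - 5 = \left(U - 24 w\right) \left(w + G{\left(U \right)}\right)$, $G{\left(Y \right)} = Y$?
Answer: $-11244$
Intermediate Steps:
$I{\left(V \right)} = 2 V^{2}$ ($I{\left(V \right)} = \left(V^{2} + V^{2}\right) + 0 = 2 V^{2} + 0 = 2 V^{2}$)
$v{\left(U,w \right)} = 5 + \left(U + w\right) \left(U - 24 w\right)$ ($v{\left(U,w \right)} = 5 + \left(U - 24 w\right) \left(w + U\right) = 5 + \left(U - 24 w\right) \left(U + w\right) = 5 + \left(U + w\right) \left(U - 24 w\right)$)
$4 v{\left(-16,I{\left(q \right)} \left(-3\right) \right)} = 4 \left(5 + \left(-16\right)^{2} - 24 \left(2 \cdot 1^{2} \left(-3\right)\right)^{2} - - 368 \cdot 2 \cdot 1^{2} \left(-3\right)\right) = 4 \left(5 + 256 - 24 \left(2 \cdot 1 \left(-3\right)\right)^{2} - - 368 \cdot 2 \cdot 1 \left(-3\right)\right) = 4 \left(5 + 256 - 24 \left(2 \left(-3\right)\right)^{2} - - 368 \cdot 2 \left(-3\right)\right) = 4 \left(5 + 256 - 24 \left(-6\right)^{2} - \left(-368\right) \left(-6\right)\right) = 4 \left(5 + 256 - 864 - 2208\right) = 4 \left(-2811\right) = -11244$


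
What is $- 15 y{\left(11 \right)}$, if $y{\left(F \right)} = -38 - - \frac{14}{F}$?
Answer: $\frac{6060}{11} \approx 550.91$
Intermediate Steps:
$y{\left(F \right)} = -38 + \frac{14}{F}$
$- 15 y{\left(11 \right)} = - 15 \left(-38 + \frac{14}{11}\right) = \left(-15\right) \left(- \frac{404}{11}\right) = \frac{6060}{11}$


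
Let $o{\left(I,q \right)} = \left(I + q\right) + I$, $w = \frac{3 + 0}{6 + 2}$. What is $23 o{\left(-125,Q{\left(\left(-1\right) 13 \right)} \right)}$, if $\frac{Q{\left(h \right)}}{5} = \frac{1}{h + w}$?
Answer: $- \frac{581670}{101} \approx -5759.1$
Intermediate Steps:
$w = \frac{3}{8} \approx 0.375$
$Q{\left(h \right)} = \frac{5}{\frac{3}{8} + h}$ ($Q{\left(h \right)} = \frac{5}{h + \frac{3}{8}} = \frac{5}{\frac{3}{8} + h}$)
$o{\left(I,q \right)} = q + 2 I$
$23 o{\left(-125,Q{\left(\left(-1\right) 13 \right)} \right)} = 23 \left(\frac{40}{3 + 8 \left(\left(-1\right) 13\right)} + 2 \left(-125\right)\right) = 23 \left(\frac{40}{3 + 8 \left(-13\right)} - 250\right) = 23 \left(\frac{40}{3 - 104} - 250\right) = 23 \left(\frac{40}{-101} - 250\right) = 23 \left(40 \left(- \frac{1}{101}\right) - 250\right) = 23 \left(- \frac{40}{101} - 250\right) = 23 \left(- \frac{25290}{101}\right) = - \frac{581670}{101}$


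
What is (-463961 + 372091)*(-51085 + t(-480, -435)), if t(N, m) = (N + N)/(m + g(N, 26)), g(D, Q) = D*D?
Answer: 71951132362130/15331 ≈ 4.6932e+9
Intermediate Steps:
g(D, Q) = D²
t(N, m) = 2*N/(m + N²) (t(N, m) = (N + N)/(m + N²) = (2*N)/(m + N²) = 2*N/(m + N²))
(-463961 + 372091)*(-51085 + t(-480, -435)) = (-463961 + 372091)*(-51085 + 2*(-480)/(-435 + (-480)²)) = -91870*(-51085 + 2*(-480)/(-435 + 230400)) = -91870*(-51085 + 2*(-480)/229965) = -91870*(-51085 + 2*(-480)*(1/229965)) = -91870*(-51085 - 64/15331) = -91870*(-783184199/15331) = 71951132362130/15331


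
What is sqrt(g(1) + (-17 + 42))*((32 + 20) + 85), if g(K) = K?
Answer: 137*sqrt(26) ≈ 698.57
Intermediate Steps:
sqrt(g(1) + (-17 + 42))*((32 + 20) + 85) = sqrt(1 + (-17 + 42))*((32 + 20) + 85) = sqrt(1 + 25)*(52 + 85) = sqrt(26)*137 = 137*sqrt(26)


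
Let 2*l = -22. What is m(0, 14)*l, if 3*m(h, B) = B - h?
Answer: -154/3 ≈ -51.333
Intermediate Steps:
l = -11 (l = (½)*(-22) = -11)
m(h, B) = -h/3 + B/3 (m(h, B) = (B - h)/3 = -h/3 + B/3)
m(0, 14)*l = (-⅓*0 + (⅓)*14)*(-11) = (0 + 14/3)*(-11) = (14/3)*(-11) = -154/3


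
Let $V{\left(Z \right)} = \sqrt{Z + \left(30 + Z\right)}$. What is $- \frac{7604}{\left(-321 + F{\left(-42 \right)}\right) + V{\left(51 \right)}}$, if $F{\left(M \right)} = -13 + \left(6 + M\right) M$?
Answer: $- \frac{1119689}{173444} + \frac{1901 \sqrt{33}}{173444} \approx -6.3927$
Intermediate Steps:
$V{\left(Z \right)} = \sqrt{30 + 2 Z}$
$F{\left(M \right)} = -13 + M \left(6 + M\right)$
$- \frac{7604}{\left(-321 + F{\left(-42 \right)}\right) + V{\left(51 \right)}} = - \frac{7604}{\left(-321 + \left(-13 + \left(-42\right)^{2} + 6 \left(-42\right)\right)\right) + \sqrt{30 + 2 \cdot 51}} = - \frac{7604}{\left(-321 - -1499\right) + \sqrt{30 + 102}} = - \frac{7604}{\left(-321 + 1499\right) + \sqrt{132}} = - \frac{7604}{1178 + 2 \sqrt{33}}$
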